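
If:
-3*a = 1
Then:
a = -1/3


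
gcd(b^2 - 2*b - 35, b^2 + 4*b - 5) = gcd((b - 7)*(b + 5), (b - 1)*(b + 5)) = b + 5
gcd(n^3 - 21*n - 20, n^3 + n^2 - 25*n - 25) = n^2 - 4*n - 5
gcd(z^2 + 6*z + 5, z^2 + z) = z + 1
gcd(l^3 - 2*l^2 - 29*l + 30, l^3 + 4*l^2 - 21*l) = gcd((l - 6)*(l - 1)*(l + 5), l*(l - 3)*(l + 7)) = 1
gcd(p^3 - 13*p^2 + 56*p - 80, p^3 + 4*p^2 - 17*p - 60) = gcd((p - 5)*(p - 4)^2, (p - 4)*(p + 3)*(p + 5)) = p - 4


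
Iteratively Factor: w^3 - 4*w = (w)*(w^2 - 4) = w*(w - 2)*(w + 2)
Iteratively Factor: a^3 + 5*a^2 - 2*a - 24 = (a - 2)*(a^2 + 7*a + 12) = (a - 2)*(a + 3)*(a + 4)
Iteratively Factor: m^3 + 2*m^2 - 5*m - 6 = (m + 3)*(m^2 - m - 2) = (m - 2)*(m + 3)*(m + 1)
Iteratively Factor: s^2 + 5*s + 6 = (s + 3)*(s + 2)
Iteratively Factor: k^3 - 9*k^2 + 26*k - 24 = (k - 4)*(k^2 - 5*k + 6) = (k - 4)*(k - 2)*(k - 3)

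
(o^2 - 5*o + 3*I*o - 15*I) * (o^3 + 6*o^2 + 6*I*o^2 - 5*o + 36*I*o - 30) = o^5 + o^4 + 9*I*o^4 - 53*o^3 + 9*I*o^3 - 23*o^2 - 285*I*o^2 + 690*o - 15*I*o + 450*I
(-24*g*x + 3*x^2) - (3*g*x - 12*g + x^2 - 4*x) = -27*g*x + 12*g + 2*x^2 + 4*x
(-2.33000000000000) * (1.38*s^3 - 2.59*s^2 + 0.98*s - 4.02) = -3.2154*s^3 + 6.0347*s^2 - 2.2834*s + 9.3666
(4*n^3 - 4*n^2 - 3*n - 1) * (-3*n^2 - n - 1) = -12*n^5 + 8*n^4 + 9*n^3 + 10*n^2 + 4*n + 1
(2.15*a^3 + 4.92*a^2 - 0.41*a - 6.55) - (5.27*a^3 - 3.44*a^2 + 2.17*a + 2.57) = -3.12*a^3 + 8.36*a^2 - 2.58*a - 9.12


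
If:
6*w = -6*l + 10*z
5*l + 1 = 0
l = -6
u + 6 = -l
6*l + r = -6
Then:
No Solution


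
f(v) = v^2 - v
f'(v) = 2*v - 1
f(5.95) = 29.45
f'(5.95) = 10.90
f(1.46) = 0.67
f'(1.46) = 1.92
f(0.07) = -0.07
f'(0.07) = -0.86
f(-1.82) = 5.13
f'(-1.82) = -4.64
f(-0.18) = 0.21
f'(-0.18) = -1.36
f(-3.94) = 19.46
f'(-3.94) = -8.88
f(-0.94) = 1.82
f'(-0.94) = -2.88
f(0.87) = -0.11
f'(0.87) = 0.74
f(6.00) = 30.00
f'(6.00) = 11.00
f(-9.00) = 90.00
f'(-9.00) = -19.00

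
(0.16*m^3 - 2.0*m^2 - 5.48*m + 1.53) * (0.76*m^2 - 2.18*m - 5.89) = 0.1216*m^5 - 1.8688*m^4 - 0.7472*m^3 + 24.8892*m^2 + 28.9418*m - 9.0117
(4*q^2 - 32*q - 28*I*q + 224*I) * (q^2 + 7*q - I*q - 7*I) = 4*q^4 - 4*q^3 - 32*I*q^3 - 252*q^2 + 32*I*q^2 + 28*q + 1792*I*q + 1568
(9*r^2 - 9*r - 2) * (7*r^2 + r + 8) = 63*r^4 - 54*r^3 + 49*r^2 - 74*r - 16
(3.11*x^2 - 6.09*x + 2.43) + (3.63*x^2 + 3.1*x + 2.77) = 6.74*x^2 - 2.99*x + 5.2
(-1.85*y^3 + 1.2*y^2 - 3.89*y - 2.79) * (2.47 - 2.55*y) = 4.7175*y^4 - 7.6295*y^3 + 12.8835*y^2 - 2.4938*y - 6.8913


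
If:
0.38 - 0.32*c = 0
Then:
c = 1.19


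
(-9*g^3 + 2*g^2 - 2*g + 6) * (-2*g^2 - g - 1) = 18*g^5 + 5*g^4 + 11*g^3 - 12*g^2 - 4*g - 6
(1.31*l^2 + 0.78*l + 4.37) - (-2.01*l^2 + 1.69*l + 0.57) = 3.32*l^2 - 0.91*l + 3.8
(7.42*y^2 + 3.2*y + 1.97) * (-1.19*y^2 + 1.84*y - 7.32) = -8.8298*y^4 + 9.8448*y^3 - 50.7707*y^2 - 19.7992*y - 14.4204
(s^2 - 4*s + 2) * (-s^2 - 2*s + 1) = -s^4 + 2*s^3 + 7*s^2 - 8*s + 2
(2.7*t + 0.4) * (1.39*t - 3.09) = 3.753*t^2 - 7.787*t - 1.236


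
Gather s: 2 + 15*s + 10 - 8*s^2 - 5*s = -8*s^2 + 10*s + 12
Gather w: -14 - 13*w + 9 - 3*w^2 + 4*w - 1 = -3*w^2 - 9*w - 6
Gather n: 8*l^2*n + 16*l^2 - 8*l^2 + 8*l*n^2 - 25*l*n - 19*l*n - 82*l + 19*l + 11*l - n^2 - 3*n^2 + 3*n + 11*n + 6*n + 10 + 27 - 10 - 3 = 8*l^2 - 52*l + n^2*(8*l - 4) + n*(8*l^2 - 44*l + 20) + 24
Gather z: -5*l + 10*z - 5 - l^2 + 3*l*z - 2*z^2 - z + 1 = -l^2 - 5*l - 2*z^2 + z*(3*l + 9) - 4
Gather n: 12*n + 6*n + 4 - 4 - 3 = 18*n - 3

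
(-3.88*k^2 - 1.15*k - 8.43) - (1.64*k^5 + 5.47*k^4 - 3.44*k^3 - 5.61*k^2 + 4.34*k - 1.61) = -1.64*k^5 - 5.47*k^4 + 3.44*k^3 + 1.73*k^2 - 5.49*k - 6.82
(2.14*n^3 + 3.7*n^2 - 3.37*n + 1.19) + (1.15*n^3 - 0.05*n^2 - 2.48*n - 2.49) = 3.29*n^3 + 3.65*n^2 - 5.85*n - 1.3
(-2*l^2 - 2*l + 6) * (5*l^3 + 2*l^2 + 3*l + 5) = -10*l^5 - 14*l^4 + 20*l^3 - 4*l^2 + 8*l + 30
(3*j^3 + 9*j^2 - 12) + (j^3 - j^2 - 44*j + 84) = 4*j^3 + 8*j^2 - 44*j + 72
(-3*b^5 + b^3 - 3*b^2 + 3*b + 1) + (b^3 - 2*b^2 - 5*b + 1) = -3*b^5 + 2*b^3 - 5*b^2 - 2*b + 2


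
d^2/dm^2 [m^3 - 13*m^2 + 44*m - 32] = 6*m - 26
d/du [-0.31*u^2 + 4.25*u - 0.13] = 4.25 - 0.62*u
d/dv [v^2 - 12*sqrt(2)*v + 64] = 2*v - 12*sqrt(2)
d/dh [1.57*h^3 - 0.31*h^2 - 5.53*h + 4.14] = 4.71*h^2 - 0.62*h - 5.53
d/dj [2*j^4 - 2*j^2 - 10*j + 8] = 8*j^3 - 4*j - 10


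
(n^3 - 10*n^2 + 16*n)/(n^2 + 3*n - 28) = n*(n^2 - 10*n + 16)/(n^2 + 3*n - 28)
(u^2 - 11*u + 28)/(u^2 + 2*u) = (u^2 - 11*u + 28)/(u*(u + 2))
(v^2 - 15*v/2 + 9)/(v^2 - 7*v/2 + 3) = (v - 6)/(v - 2)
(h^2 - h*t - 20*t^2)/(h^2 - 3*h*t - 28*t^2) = (-h + 5*t)/(-h + 7*t)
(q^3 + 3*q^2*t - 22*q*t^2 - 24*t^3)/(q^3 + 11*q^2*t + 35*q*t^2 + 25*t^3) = (q^2 + 2*q*t - 24*t^2)/(q^2 + 10*q*t + 25*t^2)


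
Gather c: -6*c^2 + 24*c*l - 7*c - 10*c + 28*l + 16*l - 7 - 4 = -6*c^2 + c*(24*l - 17) + 44*l - 11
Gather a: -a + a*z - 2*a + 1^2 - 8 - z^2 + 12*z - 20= a*(z - 3) - z^2 + 12*z - 27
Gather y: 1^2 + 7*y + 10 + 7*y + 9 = 14*y + 20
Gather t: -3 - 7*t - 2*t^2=-2*t^2 - 7*t - 3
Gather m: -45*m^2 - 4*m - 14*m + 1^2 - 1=-45*m^2 - 18*m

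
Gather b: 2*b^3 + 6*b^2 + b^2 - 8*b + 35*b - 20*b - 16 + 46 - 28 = 2*b^3 + 7*b^2 + 7*b + 2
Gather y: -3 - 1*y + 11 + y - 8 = 0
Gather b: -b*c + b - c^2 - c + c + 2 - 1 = b*(1 - c) - c^2 + 1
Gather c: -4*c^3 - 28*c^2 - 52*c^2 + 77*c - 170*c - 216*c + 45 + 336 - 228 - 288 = -4*c^3 - 80*c^2 - 309*c - 135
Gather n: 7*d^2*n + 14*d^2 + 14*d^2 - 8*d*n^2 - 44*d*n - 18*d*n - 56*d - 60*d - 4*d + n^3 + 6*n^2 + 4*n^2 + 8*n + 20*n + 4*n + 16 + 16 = 28*d^2 - 120*d + n^3 + n^2*(10 - 8*d) + n*(7*d^2 - 62*d + 32) + 32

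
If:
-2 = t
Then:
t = -2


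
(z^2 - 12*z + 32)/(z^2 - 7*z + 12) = (z - 8)/(z - 3)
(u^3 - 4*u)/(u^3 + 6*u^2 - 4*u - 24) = u/(u + 6)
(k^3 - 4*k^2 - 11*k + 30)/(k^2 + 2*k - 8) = (k^2 - 2*k - 15)/(k + 4)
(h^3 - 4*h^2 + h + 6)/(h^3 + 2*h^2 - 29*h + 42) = (h + 1)/(h + 7)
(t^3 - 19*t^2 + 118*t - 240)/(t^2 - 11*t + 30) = t - 8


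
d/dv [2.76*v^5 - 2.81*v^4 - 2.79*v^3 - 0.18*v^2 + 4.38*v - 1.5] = 13.8*v^4 - 11.24*v^3 - 8.37*v^2 - 0.36*v + 4.38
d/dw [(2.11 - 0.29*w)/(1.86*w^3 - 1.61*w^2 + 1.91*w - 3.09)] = (1.0788*w^3 - 12.2407*w^2 + 6.7942*w - 3.134)/(3.4596*w^6 - 5.9892*w^5 + 9.6973*w^4 - 17.645*w^3 + 13.5979*w^2 - 11.8038*w + 9.5481)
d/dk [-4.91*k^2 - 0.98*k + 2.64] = -9.82*k - 0.98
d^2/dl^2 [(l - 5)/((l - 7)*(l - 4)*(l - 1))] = 6*(l^5 - 22*l^4 + 195*l^3 - 859*l^2 + 1864*l - 1611)/(l^9 - 36*l^8 + 549*l^7 - 4620*l^6 + 23427*l^5 - 73404*l^4 + 140295*l^3 - 155988*l^2 + 91728*l - 21952)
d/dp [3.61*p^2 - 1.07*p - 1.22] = 7.22*p - 1.07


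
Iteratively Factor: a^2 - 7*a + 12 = (a - 3)*(a - 4)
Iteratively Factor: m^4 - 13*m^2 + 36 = (m + 2)*(m^3 - 2*m^2 - 9*m + 18) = (m - 2)*(m + 2)*(m^2 - 9) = (m - 2)*(m + 2)*(m + 3)*(m - 3)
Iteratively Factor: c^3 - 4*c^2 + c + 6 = (c + 1)*(c^2 - 5*c + 6) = (c - 2)*(c + 1)*(c - 3)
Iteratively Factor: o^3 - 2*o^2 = (o - 2)*(o^2) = o*(o - 2)*(o)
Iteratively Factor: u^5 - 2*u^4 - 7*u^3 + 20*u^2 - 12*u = (u + 3)*(u^4 - 5*u^3 + 8*u^2 - 4*u) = (u - 2)*(u + 3)*(u^3 - 3*u^2 + 2*u) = (u - 2)*(u - 1)*(u + 3)*(u^2 - 2*u) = u*(u - 2)*(u - 1)*(u + 3)*(u - 2)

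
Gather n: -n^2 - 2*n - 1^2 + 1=-n^2 - 2*n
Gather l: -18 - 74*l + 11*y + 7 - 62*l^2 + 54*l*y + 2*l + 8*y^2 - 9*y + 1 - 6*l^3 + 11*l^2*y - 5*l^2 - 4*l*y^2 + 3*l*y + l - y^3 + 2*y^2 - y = -6*l^3 + l^2*(11*y - 67) + l*(-4*y^2 + 57*y - 71) - y^3 + 10*y^2 + y - 10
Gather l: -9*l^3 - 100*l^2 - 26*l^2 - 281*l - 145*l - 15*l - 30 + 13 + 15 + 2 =-9*l^3 - 126*l^2 - 441*l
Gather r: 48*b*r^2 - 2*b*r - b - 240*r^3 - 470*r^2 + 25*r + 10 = -b - 240*r^3 + r^2*(48*b - 470) + r*(25 - 2*b) + 10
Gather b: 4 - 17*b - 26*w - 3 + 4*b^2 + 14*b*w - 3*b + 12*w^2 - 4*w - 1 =4*b^2 + b*(14*w - 20) + 12*w^2 - 30*w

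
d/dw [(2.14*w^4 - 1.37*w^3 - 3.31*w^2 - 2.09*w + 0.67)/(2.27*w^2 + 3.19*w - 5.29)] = (9.7156*w^5 + 17.3699*w^4 - 54.023*w^3 + 15.9273*w^2 + 31.978*w + 8.9188)/(5.1529*w^4 + 14.4826*w^3 - 13.8405*w^2 - 33.7502*w + 27.9841)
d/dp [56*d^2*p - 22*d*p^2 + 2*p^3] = 56*d^2 - 44*d*p + 6*p^2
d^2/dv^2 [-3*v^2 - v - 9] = -6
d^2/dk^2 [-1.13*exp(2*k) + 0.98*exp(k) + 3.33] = (0.98 - 4.52*exp(k))*exp(k)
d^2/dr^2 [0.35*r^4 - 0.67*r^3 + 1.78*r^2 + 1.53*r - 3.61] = 4.2*r^2 - 4.02*r + 3.56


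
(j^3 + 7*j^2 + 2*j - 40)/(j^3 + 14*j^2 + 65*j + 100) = (j - 2)/(j + 5)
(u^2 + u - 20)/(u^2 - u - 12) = (u + 5)/(u + 3)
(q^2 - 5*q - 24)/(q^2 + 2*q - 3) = (q - 8)/(q - 1)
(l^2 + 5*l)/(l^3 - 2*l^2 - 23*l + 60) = l/(l^2 - 7*l + 12)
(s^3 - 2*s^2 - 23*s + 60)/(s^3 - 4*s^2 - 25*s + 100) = (s - 3)/(s - 5)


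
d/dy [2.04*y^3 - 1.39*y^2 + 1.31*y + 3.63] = 6.12*y^2 - 2.78*y + 1.31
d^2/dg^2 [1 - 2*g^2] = -4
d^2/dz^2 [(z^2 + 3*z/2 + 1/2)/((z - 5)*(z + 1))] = 11/(z^3 - 15*z^2 + 75*z - 125)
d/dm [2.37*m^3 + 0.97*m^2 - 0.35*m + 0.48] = 7.11*m^2 + 1.94*m - 0.35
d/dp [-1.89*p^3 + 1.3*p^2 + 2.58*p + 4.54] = -5.67*p^2 + 2.6*p + 2.58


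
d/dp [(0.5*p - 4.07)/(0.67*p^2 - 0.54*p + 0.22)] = (-0.335*p^2 + 5.4538*p - 2.0878)/(0.4489*p^4 - 0.7236*p^3 + 0.5864*p^2 - 0.2376*p + 0.0484)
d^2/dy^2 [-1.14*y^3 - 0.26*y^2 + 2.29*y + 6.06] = -6.84*y - 0.52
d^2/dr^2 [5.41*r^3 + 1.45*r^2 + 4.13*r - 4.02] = 32.46*r + 2.9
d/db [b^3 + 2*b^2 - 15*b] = 3*b^2 + 4*b - 15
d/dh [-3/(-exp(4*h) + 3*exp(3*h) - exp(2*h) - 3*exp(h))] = 3*(-4*exp(3*h) + 9*exp(2*h) - 2*exp(h) - 3)*exp(-h)/(exp(3*h) - 3*exp(2*h) + exp(h) + 3)^2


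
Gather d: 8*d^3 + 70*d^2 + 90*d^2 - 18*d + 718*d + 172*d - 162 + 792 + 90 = 8*d^3 + 160*d^2 + 872*d + 720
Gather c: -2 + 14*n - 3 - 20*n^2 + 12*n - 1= -20*n^2 + 26*n - 6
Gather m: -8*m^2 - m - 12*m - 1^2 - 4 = -8*m^2 - 13*m - 5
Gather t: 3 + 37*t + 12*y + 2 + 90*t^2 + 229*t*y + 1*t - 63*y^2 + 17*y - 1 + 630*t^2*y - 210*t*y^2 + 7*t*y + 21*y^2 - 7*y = t^2*(630*y + 90) + t*(-210*y^2 + 236*y + 38) - 42*y^2 + 22*y + 4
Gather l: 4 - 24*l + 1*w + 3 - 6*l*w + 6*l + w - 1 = l*(-6*w - 18) + 2*w + 6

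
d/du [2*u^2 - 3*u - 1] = 4*u - 3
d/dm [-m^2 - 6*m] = -2*m - 6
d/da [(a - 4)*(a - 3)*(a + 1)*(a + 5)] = 4*a^3 - 3*a^2 - 50*a + 37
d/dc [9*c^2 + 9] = 18*c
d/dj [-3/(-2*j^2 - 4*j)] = 3*(-j - 1)/(j^2*(j + 2)^2)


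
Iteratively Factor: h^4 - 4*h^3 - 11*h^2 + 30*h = (h)*(h^3 - 4*h^2 - 11*h + 30) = h*(h - 2)*(h^2 - 2*h - 15) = h*(h - 2)*(h + 3)*(h - 5)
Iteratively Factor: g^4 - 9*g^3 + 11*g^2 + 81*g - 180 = (g - 5)*(g^3 - 4*g^2 - 9*g + 36) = (g - 5)*(g - 4)*(g^2 - 9) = (g - 5)*(g - 4)*(g + 3)*(g - 3)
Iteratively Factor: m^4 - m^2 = (m)*(m^3 - m) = m*(m - 1)*(m^2 + m) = m^2*(m - 1)*(m + 1)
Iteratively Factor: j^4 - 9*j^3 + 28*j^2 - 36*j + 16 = (j - 2)*(j^3 - 7*j^2 + 14*j - 8) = (j - 4)*(j - 2)*(j^2 - 3*j + 2) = (j - 4)*(j - 2)^2*(j - 1)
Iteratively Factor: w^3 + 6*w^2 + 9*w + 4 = (w + 1)*(w^2 + 5*w + 4) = (w + 1)^2*(w + 4)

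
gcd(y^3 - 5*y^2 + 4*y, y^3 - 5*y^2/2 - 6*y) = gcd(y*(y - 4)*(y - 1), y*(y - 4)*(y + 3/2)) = y^2 - 4*y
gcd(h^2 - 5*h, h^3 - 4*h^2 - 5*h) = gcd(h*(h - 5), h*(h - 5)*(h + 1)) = h^2 - 5*h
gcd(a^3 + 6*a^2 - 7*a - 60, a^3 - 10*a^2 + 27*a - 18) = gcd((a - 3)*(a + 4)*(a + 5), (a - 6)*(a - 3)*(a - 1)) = a - 3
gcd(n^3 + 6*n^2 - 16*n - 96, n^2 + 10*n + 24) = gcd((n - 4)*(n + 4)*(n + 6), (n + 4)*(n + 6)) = n^2 + 10*n + 24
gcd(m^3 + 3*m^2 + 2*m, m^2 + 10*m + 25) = 1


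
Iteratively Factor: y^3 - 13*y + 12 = (y - 3)*(y^2 + 3*y - 4) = (y - 3)*(y + 4)*(y - 1)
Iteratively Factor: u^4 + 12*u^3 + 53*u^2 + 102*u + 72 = (u + 3)*(u^3 + 9*u^2 + 26*u + 24) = (u + 2)*(u + 3)*(u^2 + 7*u + 12) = (u + 2)*(u + 3)*(u + 4)*(u + 3)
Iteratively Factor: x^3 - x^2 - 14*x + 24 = (x - 2)*(x^2 + x - 12) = (x - 3)*(x - 2)*(x + 4)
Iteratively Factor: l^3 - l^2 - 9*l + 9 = (l - 1)*(l^2 - 9) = (l - 1)*(l + 3)*(l - 3)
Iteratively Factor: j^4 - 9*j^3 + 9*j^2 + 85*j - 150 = (j + 3)*(j^3 - 12*j^2 + 45*j - 50) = (j - 5)*(j + 3)*(j^2 - 7*j + 10) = (j - 5)^2*(j + 3)*(j - 2)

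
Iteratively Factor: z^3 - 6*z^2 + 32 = (z + 2)*(z^2 - 8*z + 16) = (z - 4)*(z + 2)*(z - 4)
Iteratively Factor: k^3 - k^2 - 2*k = (k - 2)*(k^2 + k) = (k - 2)*(k + 1)*(k)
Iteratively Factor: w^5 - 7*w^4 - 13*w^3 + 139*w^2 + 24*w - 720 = (w - 4)*(w^4 - 3*w^3 - 25*w^2 + 39*w + 180) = (w - 5)*(w - 4)*(w^3 + 2*w^2 - 15*w - 36) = (w - 5)*(w - 4)*(w + 3)*(w^2 - w - 12) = (w - 5)*(w - 4)*(w + 3)^2*(w - 4)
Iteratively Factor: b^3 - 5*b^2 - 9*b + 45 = (b - 5)*(b^2 - 9) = (b - 5)*(b + 3)*(b - 3)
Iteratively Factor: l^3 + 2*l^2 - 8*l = (l)*(l^2 + 2*l - 8) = l*(l + 4)*(l - 2)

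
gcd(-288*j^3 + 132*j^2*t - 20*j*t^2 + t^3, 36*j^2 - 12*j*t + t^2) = 36*j^2 - 12*j*t + t^2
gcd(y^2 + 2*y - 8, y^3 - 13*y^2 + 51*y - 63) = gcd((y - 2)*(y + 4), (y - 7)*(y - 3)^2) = 1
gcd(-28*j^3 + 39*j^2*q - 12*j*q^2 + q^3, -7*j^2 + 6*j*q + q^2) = -j + q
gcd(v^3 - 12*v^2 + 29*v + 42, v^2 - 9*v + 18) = v - 6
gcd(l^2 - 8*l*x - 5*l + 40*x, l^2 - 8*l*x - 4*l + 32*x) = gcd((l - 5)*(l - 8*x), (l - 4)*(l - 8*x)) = -l + 8*x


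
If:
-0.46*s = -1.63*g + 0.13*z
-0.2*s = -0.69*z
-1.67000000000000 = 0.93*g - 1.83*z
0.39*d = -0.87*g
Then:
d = -4.61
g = 2.07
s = 6.78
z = 1.96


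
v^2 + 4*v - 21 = (v - 3)*(v + 7)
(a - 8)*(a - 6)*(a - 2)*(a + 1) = a^4 - 15*a^3 + 60*a^2 - 20*a - 96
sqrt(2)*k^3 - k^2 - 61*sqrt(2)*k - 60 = (k - 6*sqrt(2))*(k + 5*sqrt(2))*(sqrt(2)*k + 1)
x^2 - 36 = (x - 6)*(x + 6)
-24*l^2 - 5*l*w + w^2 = (-8*l + w)*(3*l + w)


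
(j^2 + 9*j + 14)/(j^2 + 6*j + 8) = (j + 7)/(j + 4)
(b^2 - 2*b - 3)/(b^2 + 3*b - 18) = (b + 1)/(b + 6)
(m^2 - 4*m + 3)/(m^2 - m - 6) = (m - 1)/(m + 2)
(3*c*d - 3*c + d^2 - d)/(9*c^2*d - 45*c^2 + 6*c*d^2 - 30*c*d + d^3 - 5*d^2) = (d - 1)/(3*c*d - 15*c + d^2 - 5*d)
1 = 1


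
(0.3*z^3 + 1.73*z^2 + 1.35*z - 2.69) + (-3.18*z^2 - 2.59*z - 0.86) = 0.3*z^3 - 1.45*z^2 - 1.24*z - 3.55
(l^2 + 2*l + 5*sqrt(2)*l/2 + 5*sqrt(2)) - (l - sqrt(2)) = l^2 + l + 5*sqrt(2)*l/2 + 6*sqrt(2)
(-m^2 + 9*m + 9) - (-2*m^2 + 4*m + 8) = m^2 + 5*m + 1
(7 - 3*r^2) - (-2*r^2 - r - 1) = -r^2 + r + 8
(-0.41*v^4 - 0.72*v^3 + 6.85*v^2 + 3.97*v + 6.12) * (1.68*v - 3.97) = -0.6888*v^5 + 0.4181*v^4 + 14.3664*v^3 - 20.5249*v^2 - 5.4793*v - 24.2964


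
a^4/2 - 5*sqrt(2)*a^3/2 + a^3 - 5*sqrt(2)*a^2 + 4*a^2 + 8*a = a*(a/2 + 1)*(a - 4*sqrt(2))*(a - sqrt(2))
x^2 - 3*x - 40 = (x - 8)*(x + 5)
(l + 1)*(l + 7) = l^2 + 8*l + 7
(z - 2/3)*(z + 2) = z^2 + 4*z/3 - 4/3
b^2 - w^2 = (b - w)*(b + w)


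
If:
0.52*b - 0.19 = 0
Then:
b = 0.37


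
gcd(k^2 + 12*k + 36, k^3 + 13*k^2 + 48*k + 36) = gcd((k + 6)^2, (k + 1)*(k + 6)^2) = k^2 + 12*k + 36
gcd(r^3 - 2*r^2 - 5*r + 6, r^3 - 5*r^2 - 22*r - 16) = r + 2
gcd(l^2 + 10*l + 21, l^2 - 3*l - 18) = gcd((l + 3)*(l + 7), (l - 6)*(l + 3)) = l + 3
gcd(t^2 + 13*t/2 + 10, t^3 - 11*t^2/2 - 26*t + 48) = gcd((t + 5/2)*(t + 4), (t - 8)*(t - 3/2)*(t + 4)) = t + 4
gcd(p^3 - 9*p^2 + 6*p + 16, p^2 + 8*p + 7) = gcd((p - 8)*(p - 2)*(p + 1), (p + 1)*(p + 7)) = p + 1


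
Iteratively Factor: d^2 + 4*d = (d + 4)*(d)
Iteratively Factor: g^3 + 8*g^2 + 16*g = (g + 4)*(g^2 + 4*g) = (g + 4)^2*(g)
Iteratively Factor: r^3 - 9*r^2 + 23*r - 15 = (r - 1)*(r^2 - 8*r + 15) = (r - 3)*(r - 1)*(r - 5)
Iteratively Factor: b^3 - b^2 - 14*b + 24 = (b - 3)*(b^2 + 2*b - 8) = (b - 3)*(b - 2)*(b + 4)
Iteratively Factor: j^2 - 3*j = (j)*(j - 3)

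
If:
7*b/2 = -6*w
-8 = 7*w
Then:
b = 96/49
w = -8/7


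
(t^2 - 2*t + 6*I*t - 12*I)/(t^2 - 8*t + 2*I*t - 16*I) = (t^2 + t*(-2 + 6*I) - 12*I)/(t^2 + t*(-8 + 2*I) - 16*I)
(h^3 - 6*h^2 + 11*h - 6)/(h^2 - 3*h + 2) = h - 3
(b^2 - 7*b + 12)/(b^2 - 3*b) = (b - 4)/b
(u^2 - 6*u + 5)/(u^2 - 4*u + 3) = (u - 5)/(u - 3)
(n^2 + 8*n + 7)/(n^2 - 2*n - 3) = (n + 7)/(n - 3)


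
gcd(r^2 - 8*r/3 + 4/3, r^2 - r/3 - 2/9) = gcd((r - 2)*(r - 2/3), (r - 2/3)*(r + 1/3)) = r - 2/3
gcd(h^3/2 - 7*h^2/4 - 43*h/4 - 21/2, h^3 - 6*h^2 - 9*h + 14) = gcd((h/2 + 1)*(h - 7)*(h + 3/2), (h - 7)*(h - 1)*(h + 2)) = h^2 - 5*h - 14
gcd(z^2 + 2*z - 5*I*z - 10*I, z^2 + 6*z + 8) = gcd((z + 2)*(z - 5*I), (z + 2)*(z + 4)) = z + 2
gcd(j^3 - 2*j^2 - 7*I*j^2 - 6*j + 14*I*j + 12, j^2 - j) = 1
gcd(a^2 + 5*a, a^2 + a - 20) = a + 5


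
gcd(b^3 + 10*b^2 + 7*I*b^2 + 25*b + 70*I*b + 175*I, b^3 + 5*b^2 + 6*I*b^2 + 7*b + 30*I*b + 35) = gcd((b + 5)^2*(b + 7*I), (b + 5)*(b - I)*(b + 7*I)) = b^2 + b*(5 + 7*I) + 35*I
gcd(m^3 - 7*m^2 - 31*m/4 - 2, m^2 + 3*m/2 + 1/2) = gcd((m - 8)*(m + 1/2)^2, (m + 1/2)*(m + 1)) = m + 1/2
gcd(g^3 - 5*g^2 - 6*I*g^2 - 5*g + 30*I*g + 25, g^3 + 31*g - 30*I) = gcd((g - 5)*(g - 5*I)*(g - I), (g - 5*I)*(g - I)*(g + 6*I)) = g^2 - 6*I*g - 5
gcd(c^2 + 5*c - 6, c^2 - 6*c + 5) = c - 1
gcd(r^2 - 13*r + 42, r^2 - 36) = r - 6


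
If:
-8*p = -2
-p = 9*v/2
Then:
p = 1/4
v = -1/18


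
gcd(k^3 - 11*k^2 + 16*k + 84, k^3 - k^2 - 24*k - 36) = k^2 - 4*k - 12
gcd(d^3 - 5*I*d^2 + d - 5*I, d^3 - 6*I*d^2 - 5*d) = d^2 - 6*I*d - 5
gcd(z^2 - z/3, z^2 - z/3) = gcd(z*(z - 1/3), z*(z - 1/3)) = z^2 - z/3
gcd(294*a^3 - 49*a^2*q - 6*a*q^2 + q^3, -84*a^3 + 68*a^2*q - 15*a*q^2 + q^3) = 42*a^2 - 13*a*q + q^2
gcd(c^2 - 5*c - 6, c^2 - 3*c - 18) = c - 6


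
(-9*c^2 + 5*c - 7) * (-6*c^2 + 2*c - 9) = 54*c^4 - 48*c^3 + 133*c^2 - 59*c + 63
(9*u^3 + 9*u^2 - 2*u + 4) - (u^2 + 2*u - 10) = 9*u^3 + 8*u^2 - 4*u + 14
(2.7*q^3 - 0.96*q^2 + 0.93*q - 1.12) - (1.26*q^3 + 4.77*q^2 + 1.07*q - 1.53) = 1.44*q^3 - 5.73*q^2 - 0.14*q + 0.41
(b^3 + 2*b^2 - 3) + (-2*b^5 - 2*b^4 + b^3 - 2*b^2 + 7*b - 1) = -2*b^5 - 2*b^4 + 2*b^3 + 7*b - 4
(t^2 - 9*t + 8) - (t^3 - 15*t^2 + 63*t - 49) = -t^3 + 16*t^2 - 72*t + 57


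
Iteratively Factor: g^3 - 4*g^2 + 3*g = (g - 3)*(g^2 - g) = g*(g - 3)*(g - 1)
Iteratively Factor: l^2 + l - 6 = (l + 3)*(l - 2)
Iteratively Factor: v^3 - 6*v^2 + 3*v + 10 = (v - 5)*(v^2 - v - 2) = (v - 5)*(v + 1)*(v - 2)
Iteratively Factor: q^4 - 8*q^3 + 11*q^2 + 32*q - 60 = (q + 2)*(q^3 - 10*q^2 + 31*q - 30) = (q - 3)*(q + 2)*(q^2 - 7*q + 10) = (q - 5)*(q - 3)*(q + 2)*(q - 2)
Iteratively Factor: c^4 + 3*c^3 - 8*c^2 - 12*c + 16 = (c + 4)*(c^3 - c^2 - 4*c + 4) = (c - 1)*(c + 4)*(c^2 - 4) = (c - 2)*(c - 1)*(c + 4)*(c + 2)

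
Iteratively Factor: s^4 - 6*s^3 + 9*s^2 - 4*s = (s - 4)*(s^3 - 2*s^2 + s) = (s - 4)*(s - 1)*(s^2 - s) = (s - 4)*(s - 1)^2*(s)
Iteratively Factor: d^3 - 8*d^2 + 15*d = (d - 3)*(d^2 - 5*d) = (d - 5)*(d - 3)*(d)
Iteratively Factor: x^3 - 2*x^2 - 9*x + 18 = (x + 3)*(x^2 - 5*x + 6) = (x - 2)*(x + 3)*(x - 3)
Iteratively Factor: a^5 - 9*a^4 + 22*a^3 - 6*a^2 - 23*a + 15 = (a - 1)*(a^4 - 8*a^3 + 14*a^2 + 8*a - 15) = (a - 3)*(a - 1)*(a^3 - 5*a^2 - a + 5) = (a - 5)*(a - 3)*(a - 1)*(a^2 - 1) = (a - 5)*(a - 3)*(a - 1)^2*(a + 1)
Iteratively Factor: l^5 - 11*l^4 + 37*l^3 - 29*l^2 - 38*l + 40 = (l - 5)*(l^4 - 6*l^3 + 7*l^2 + 6*l - 8) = (l - 5)*(l - 4)*(l^3 - 2*l^2 - l + 2) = (l - 5)*(l - 4)*(l + 1)*(l^2 - 3*l + 2) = (l - 5)*(l - 4)*(l - 2)*(l + 1)*(l - 1)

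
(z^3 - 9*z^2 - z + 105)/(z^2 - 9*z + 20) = (z^2 - 4*z - 21)/(z - 4)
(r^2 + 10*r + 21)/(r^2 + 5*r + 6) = (r + 7)/(r + 2)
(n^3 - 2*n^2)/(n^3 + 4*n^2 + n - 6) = n^2*(n - 2)/(n^3 + 4*n^2 + n - 6)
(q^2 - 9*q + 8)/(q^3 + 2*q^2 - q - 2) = (q - 8)/(q^2 + 3*q + 2)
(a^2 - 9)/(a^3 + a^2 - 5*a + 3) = (a - 3)/(a^2 - 2*a + 1)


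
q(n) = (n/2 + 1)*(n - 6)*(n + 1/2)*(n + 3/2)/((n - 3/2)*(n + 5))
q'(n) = -(n/2 + 1)*(n - 6)*(n + 1/2)*(n + 3/2)/((n - 3/2)*(n + 5)^2) + (n/2 + 1)*(n - 6)*(n + 1/2)/((n - 3/2)*(n + 5)) + (n/2 + 1)*(n - 6)*(n + 3/2)/((n - 3/2)*(n + 5)) - (n/2 + 1)*(n - 6)*(n + 1/2)*(n + 3/2)/((n - 3/2)^2*(n + 5)) + (n/2 + 1)*(n + 1/2)*(n + 3/2)/((n - 3/2)*(n + 5)) + (n - 6)*(n + 1/2)*(n + 3/2)/(2*(n - 3/2)*(n + 5))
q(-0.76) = -0.08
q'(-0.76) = 0.14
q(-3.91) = -13.19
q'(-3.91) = 27.24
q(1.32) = 35.05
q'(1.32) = 223.93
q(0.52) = 2.63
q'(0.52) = 6.65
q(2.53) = -12.37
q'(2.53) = 7.34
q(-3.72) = -8.94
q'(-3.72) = 18.20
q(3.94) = -6.77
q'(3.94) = 2.91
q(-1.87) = 0.02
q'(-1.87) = 0.10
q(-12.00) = 115.00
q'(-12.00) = -13.89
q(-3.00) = -1.88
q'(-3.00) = 4.60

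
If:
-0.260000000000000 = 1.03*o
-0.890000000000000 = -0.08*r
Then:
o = -0.25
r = 11.12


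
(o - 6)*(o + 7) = o^2 + o - 42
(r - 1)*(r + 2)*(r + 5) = r^3 + 6*r^2 + 3*r - 10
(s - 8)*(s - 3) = s^2 - 11*s + 24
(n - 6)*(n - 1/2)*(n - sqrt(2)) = n^3 - 13*n^2/2 - sqrt(2)*n^2 + 3*n + 13*sqrt(2)*n/2 - 3*sqrt(2)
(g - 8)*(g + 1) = g^2 - 7*g - 8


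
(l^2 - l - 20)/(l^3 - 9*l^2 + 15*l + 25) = (l + 4)/(l^2 - 4*l - 5)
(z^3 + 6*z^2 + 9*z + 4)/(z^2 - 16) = (z^2 + 2*z + 1)/(z - 4)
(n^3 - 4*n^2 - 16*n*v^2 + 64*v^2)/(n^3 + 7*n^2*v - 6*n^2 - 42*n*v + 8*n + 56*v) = (n^2 - 16*v^2)/(n^2 + 7*n*v - 2*n - 14*v)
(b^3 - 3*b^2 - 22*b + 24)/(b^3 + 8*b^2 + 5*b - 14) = (b^2 - 2*b - 24)/(b^2 + 9*b + 14)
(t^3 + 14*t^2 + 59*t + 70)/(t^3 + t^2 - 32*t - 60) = (t + 7)/(t - 6)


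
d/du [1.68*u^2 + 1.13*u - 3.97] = 3.36*u + 1.13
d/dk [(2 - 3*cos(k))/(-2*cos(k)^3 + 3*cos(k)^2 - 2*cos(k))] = (12*cos(k)^3 - 21*cos(k)^2 + 12*cos(k) - 4)*sin(k)/((3*cos(k) - cos(2*k) - 3)^2*cos(k)^2)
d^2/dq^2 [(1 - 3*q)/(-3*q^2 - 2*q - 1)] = 2*(4*(3*q - 1)*(3*q + 1)^2 - 3*(9*q + 1)*(3*q^2 + 2*q + 1))/(3*q^2 + 2*q + 1)^3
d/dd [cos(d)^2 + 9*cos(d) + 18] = -(2*cos(d) + 9)*sin(d)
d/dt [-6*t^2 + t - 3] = 1 - 12*t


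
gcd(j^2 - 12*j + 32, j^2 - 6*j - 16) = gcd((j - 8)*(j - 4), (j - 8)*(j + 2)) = j - 8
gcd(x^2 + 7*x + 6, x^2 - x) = 1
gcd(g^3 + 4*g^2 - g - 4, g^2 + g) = g + 1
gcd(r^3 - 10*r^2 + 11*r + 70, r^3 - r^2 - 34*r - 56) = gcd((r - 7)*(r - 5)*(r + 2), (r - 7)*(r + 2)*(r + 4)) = r^2 - 5*r - 14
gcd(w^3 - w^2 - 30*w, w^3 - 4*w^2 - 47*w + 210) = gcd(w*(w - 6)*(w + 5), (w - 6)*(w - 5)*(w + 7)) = w - 6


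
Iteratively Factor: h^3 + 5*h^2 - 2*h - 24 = (h + 3)*(h^2 + 2*h - 8) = (h - 2)*(h + 3)*(h + 4)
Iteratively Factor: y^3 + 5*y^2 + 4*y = (y)*(y^2 + 5*y + 4) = y*(y + 1)*(y + 4)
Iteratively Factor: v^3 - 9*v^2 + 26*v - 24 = (v - 4)*(v^2 - 5*v + 6) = (v - 4)*(v - 2)*(v - 3)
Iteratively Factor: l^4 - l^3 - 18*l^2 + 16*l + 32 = (l + 4)*(l^3 - 5*l^2 + 2*l + 8) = (l - 2)*(l + 4)*(l^2 - 3*l - 4) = (l - 4)*(l - 2)*(l + 4)*(l + 1)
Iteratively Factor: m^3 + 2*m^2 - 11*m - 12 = (m - 3)*(m^2 + 5*m + 4) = (m - 3)*(m + 1)*(m + 4)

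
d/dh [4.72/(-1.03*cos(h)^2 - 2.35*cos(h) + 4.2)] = -(9.7232*cos(h) + 11.092)*sin(h)/(1.03*cos(h)^2 + 2.35*cos(h) - 4.2)^2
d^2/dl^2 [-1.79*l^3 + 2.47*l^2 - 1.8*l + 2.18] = 4.94 - 10.74*l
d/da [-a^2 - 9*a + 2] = -2*a - 9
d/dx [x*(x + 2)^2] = (x + 2)*(3*x + 2)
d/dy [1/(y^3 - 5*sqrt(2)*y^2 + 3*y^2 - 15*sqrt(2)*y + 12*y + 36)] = (-3*y^2 - 6*y + 10*sqrt(2)*y - 12 + 15*sqrt(2))/(y^3 - 5*sqrt(2)*y^2 + 3*y^2 - 15*sqrt(2)*y + 12*y + 36)^2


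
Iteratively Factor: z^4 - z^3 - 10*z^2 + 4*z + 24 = (z - 2)*(z^3 + z^2 - 8*z - 12) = (z - 2)*(z + 2)*(z^2 - z - 6) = (z - 3)*(z - 2)*(z + 2)*(z + 2)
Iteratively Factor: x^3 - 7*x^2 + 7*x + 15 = (x + 1)*(x^2 - 8*x + 15) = (x - 3)*(x + 1)*(x - 5)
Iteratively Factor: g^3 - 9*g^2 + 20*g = (g - 4)*(g^2 - 5*g) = g*(g - 4)*(g - 5)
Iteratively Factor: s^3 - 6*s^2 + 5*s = (s - 5)*(s^2 - s) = (s - 5)*(s - 1)*(s)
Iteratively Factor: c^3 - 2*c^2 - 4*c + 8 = (c + 2)*(c^2 - 4*c + 4) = (c - 2)*(c + 2)*(c - 2)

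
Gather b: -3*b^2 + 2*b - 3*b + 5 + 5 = -3*b^2 - b + 10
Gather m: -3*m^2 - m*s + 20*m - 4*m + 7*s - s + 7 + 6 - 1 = -3*m^2 + m*(16 - s) + 6*s + 12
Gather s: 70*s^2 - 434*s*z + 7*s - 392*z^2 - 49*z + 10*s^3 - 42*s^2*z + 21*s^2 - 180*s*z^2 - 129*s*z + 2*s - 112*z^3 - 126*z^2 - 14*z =10*s^3 + s^2*(91 - 42*z) + s*(-180*z^2 - 563*z + 9) - 112*z^3 - 518*z^2 - 63*z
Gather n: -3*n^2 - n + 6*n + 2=-3*n^2 + 5*n + 2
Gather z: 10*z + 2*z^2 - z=2*z^2 + 9*z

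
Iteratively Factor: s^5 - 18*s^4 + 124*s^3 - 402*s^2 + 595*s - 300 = (s - 5)*(s^4 - 13*s^3 + 59*s^2 - 107*s + 60) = (s - 5)^2*(s^3 - 8*s^2 + 19*s - 12) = (s - 5)^2*(s - 1)*(s^2 - 7*s + 12) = (s - 5)^2*(s - 3)*(s - 1)*(s - 4)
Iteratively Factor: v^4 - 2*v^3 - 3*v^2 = (v)*(v^3 - 2*v^2 - 3*v) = v*(v + 1)*(v^2 - 3*v) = v*(v - 3)*(v + 1)*(v)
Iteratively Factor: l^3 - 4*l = (l)*(l^2 - 4) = l*(l - 2)*(l + 2)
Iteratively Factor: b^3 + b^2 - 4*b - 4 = (b + 2)*(b^2 - b - 2) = (b + 1)*(b + 2)*(b - 2)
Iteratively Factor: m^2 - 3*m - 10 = (m - 5)*(m + 2)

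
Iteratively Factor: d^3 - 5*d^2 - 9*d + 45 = (d - 3)*(d^2 - 2*d - 15) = (d - 5)*(d - 3)*(d + 3)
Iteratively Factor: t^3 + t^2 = (t)*(t^2 + t) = t^2*(t + 1)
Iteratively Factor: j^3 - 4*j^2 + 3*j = (j - 1)*(j^2 - 3*j) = j*(j - 1)*(j - 3)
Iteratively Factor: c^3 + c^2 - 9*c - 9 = (c + 3)*(c^2 - 2*c - 3) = (c + 1)*(c + 3)*(c - 3)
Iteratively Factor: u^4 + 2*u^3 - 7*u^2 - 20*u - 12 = (u - 3)*(u^3 + 5*u^2 + 8*u + 4) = (u - 3)*(u + 2)*(u^2 + 3*u + 2) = (u - 3)*(u + 2)^2*(u + 1)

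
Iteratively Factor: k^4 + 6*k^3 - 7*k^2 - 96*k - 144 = (k - 4)*(k^3 + 10*k^2 + 33*k + 36) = (k - 4)*(k + 3)*(k^2 + 7*k + 12) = (k - 4)*(k + 3)*(k + 4)*(k + 3)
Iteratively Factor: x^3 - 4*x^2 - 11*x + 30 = (x - 5)*(x^2 + x - 6) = (x - 5)*(x - 2)*(x + 3)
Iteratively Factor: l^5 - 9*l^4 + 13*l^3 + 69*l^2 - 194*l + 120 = (l - 1)*(l^4 - 8*l^3 + 5*l^2 + 74*l - 120) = (l - 2)*(l - 1)*(l^3 - 6*l^2 - 7*l + 60) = (l - 5)*(l - 2)*(l - 1)*(l^2 - l - 12) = (l - 5)*(l - 4)*(l - 2)*(l - 1)*(l + 3)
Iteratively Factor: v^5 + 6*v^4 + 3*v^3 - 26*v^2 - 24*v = (v - 2)*(v^4 + 8*v^3 + 19*v^2 + 12*v) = (v - 2)*(v + 1)*(v^3 + 7*v^2 + 12*v) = (v - 2)*(v + 1)*(v + 3)*(v^2 + 4*v) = (v - 2)*(v + 1)*(v + 3)*(v + 4)*(v)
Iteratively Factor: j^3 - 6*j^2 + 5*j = (j)*(j^2 - 6*j + 5) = j*(j - 5)*(j - 1)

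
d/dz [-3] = 0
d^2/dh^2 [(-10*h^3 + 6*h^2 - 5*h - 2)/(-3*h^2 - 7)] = 6*(-55*h^3 + 144*h^2 + 385*h - 112)/(27*h^6 + 189*h^4 + 441*h^2 + 343)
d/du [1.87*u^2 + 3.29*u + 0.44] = 3.74*u + 3.29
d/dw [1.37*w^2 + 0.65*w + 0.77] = 2.74*w + 0.65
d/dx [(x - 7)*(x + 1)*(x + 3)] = 3*x^2 - 6*x - 25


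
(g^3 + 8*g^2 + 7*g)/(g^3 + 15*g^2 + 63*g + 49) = g/(g + 7)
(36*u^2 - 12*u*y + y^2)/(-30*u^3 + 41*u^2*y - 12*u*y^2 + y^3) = (-6*u + y)/(5*u^2 - 6*u*y + y^2)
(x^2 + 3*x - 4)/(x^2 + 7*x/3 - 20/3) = 3*(x - 1)/(3*x - 5)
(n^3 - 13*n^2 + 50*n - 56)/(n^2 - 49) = (n^2 - 6*n + 8)/(n + 7)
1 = 1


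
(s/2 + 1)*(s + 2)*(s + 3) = s^3/2 + 7*s^2/2 + 8*s + 6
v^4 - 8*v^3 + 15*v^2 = v^2*(v - 5)*(v - 3)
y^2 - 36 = (y - 6)*(y + 6)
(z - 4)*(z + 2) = z^2 - 2*z - 8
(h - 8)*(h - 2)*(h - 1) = h^3 - 11*h^2 + 26*h - 16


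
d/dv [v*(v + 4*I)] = 2*v + 4*I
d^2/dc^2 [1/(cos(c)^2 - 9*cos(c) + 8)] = (-4*sin(c)^4 + 51*sin(c)^2 - 423*cos(c)/4 + 27*cos(3*c)/4 + 99)/((cos(c) - 8)^3*(cos(c) - 1)^3)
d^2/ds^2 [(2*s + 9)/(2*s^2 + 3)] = 4*(4*s^3 + 54*s^2 - 18*s - 27)/(8*s^6 + 36*s^4 + 54*s^2 + 27)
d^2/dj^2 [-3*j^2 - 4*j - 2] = -6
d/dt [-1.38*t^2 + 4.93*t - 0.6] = 4.93 - 2.76*t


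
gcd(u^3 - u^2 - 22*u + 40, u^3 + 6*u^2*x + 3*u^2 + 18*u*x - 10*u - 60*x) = u^2 + 3*u - 10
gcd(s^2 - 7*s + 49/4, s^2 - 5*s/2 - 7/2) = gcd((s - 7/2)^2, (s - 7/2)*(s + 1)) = s - 7/2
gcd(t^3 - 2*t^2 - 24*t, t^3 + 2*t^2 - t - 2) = 1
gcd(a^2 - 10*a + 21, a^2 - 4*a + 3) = a - 3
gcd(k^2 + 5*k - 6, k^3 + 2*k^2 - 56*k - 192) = k + 6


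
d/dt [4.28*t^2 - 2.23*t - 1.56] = 8.56*t - 2.23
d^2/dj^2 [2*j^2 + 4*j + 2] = 4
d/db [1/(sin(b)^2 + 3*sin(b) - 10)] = -(2*sin(b) + 3)*cos(b)/(sin(b)^2 + 3*sin(b) - 10)^2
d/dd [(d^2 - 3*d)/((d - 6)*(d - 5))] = 2*(-4*d^2 + 30*d - 45)/(d^4 - 22*d^3 + 181*d^2 - 660*d + 900)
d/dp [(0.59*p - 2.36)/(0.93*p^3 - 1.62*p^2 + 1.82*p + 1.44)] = (-1.0974*p^3 + 7.5402*p^2 - 7.6464*p + 5.1448)/(0.8649*p^6 - 3.0132*p^5 + 6.0096*p^4 - 3.2184*p^3 - 1.3532*p^2 + 5.2416*p + 2.0736)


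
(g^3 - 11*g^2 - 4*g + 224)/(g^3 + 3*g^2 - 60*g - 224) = (g - 7)/(g + 7)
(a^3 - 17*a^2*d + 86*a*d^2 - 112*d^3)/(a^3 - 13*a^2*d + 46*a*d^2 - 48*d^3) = (a - 7*d)/(a - 3*d)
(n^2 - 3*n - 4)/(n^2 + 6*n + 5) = (n - 4)/(n + 5)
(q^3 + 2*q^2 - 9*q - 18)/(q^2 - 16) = (q^3 + 2*q^2 - 9*q - 18)/(q^2 - 16)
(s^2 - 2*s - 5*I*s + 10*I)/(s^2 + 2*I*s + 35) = (s - 2)/(s + 7*I)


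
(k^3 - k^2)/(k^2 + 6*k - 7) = k^2/(k + 7)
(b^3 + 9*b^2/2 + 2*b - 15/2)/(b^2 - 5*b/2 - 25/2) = (b^2 + 2*b - 3)/(b - 5)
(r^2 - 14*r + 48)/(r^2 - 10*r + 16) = (r - 6)/(r - 2)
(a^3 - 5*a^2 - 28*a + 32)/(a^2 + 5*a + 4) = (a^2 - 9*a + 8)/(a + 1)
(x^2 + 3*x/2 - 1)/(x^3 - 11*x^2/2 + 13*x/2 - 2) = (x + 2)/(x^2 - 5*x + 4)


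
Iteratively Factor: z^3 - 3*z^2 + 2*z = (z)*(z^2 - 3*z + 2) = z*(z - 1)*(z - 2)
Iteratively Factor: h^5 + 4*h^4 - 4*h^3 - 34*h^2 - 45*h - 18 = (h + 3)*(h^4 + h^3 - 7*h^2 - 13*h - 6) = (h + 1)*(h + 3)*(h^3 - 7*h - 6) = (h + 1)*(h + 2)*(h + 3)*(h^2 - 2*h - 3) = (h - 3)*(h + 1)*(h + 2)*(h + 3)*(h + 1)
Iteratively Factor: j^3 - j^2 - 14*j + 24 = (j - 2)*(j^2 + j - 12) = (j - 2)*(j + 4)*(j - 3)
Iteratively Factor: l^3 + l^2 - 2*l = (l)*(l^2 + l - 2) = l*(l - 1)*(l + 2)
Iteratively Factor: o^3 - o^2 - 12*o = (o - 4)*(o^2 + 3*o) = (o - 4)*(o + 3)*(o)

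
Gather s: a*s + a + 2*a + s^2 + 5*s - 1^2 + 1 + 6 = 3*a + s^2 + s*(a + 5) + 6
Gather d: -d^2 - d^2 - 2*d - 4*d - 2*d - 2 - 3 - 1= -2*d^2 - 8*d - 6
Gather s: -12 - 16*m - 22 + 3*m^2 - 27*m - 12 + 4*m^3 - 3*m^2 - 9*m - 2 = 4*m^3 - 52*m - 48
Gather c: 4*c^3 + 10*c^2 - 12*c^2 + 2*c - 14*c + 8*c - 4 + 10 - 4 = 4*c^3 - 2*c^2 - 4*c + 2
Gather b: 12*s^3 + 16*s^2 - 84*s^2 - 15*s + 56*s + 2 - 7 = 12*s^3 - 68*s^2 + 41*s - 5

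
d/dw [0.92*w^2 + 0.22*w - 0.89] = 1.84*w + 0.22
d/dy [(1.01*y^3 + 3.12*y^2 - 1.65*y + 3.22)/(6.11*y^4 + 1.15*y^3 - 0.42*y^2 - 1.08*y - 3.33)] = (-6.1711*y^6 - 38.1264*y^5 + 26.2323*y^4 - 77.0834*y^3 - 25.2615*y^2 - 18.0744*y + 8.9721)/(37.3321*y^8 + 14.053*y^7 - 3.8099*y^6 - 14.1636*y^5 - 43.0002*y^4 - 6.7518*y^3 + 3.9636*y^2 + 7.1928*y + 11.0889)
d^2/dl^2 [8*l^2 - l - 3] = 16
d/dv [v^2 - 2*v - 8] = 2*v - 2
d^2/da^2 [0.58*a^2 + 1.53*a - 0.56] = 1.16000000000000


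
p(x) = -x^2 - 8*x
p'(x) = -2*x - 8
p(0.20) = -1.64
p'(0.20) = -8.40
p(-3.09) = 15.17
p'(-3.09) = -1.82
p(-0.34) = 2.60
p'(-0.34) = -7.32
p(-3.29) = 15.50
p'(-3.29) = -1.42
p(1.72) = -16.72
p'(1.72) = -11.44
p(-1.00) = 7.00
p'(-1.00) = -6.00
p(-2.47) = 13.66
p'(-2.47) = -3.06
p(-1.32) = 8.82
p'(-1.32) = -5.36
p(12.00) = -240.00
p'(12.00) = -32.00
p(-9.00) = -9.00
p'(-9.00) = 10.00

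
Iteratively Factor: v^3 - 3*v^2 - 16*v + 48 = (v + 4)*(v^2 - 7*v + 12) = (v - 3)*(v + 4)*(v - 4)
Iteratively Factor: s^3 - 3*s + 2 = (s - 1)*(s^2 + s - 2) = (s - 1)*(s + 2)*(s - 1)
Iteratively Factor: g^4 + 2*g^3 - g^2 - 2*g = (g + 2)*(g^3 - g) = (g - 1)*(g + 2)*(g^2 + g) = g*(g - 1)*(g + 2)*(g + 1)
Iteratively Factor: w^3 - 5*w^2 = (w - 5)*(w^2) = w*(w - 5)*(w)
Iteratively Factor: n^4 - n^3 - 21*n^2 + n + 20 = (n + 4)*(n^3 - 5*n^2 - n + 5) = (n - 1)*(n + 4)*(n^2 - 4*n - 5) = (n - 1)*(n + 1)*(n + 4)*(n - 5)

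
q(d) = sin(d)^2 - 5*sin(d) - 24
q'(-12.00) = -3.31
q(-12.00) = -26.39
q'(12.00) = -5.12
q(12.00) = -21.03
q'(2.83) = 4.18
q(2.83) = -25.44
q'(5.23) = -3.33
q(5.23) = -18.90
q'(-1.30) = -1.85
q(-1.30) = -18.25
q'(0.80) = -2.48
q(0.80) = -27.07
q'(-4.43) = 0.86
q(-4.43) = -27.88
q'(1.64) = 0.21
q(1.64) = -27.99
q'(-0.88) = -4.17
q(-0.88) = -19.55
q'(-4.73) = -0.05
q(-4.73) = -28.00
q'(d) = 2*sin(d)*cos(d) - 5*cos(d)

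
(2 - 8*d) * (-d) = 8*d^2 - 2*d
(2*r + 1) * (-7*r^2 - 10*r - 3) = -14*r^3 - 27*r^2 - 16*r - 3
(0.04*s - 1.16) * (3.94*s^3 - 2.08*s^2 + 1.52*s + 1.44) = 0.1576*s^4 - 4.6536*s^3 + 2.4736*s^2 - 1.7056*s - 1.6704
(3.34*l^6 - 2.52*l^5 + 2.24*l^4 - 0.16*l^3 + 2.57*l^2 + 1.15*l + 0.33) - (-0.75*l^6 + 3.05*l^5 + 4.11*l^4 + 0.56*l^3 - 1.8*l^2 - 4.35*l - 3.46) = 4.09*l^6 - 5.57*l^5 - 1.87*l^4 - 0.72*l^3 + 4.37*l^2 + 5.5*l + 3.79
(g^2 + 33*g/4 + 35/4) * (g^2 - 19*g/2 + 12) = g^4 - 5*g^3/4 - 461*g^2/8 + 127*g/8 + 105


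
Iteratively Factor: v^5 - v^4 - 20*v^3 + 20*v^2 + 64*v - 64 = (v + 2)*(v^4 - 3*v^3 - 14*v^2 + 48*v - 32) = (v - 4)*(v + 2)*(v^3 + v^2 - 10*v + 8) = (v - 4)*(v - 2)*(v + 2)*(v^2 + 3*v - 4) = (v - 4)*(v - 2)*(v - 1)*(v + 2)*(v + 4)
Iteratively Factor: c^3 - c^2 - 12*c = (c + 3)*(c^2 - 4*c) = (c - 4)*(c + 3)*(c)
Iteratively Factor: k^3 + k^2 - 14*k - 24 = (k + 2)*(k^2 - k - 12) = (k - 4)*(k + 2)*(k + 3)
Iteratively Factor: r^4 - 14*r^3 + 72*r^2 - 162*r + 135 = (r - 5)*(r^3 - 9*r^2 + 27*r - 27) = (r - 5)*(r - 3)*(r^2 - 6*r + 9) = (r - 5)*(r - 3)^2*(r - 3)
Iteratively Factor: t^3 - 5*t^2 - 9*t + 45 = (t - 5)*(t^2 - 9) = (t - 5)*(t - 3)*(t + 3)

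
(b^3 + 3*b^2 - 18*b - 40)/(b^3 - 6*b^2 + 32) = (b + 5)/(b - 4)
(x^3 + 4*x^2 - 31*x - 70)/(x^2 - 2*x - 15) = (x^2 + 9*x + 14)/(x + 3)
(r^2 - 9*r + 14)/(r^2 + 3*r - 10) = (r - 7)/(r + 5)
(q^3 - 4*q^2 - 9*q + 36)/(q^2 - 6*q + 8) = (q^2 - 9)/(q - 2)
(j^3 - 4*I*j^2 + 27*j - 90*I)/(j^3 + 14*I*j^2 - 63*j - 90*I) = (j^2 - 9*I*j - 18)/(j^2 + 9*I*j - 18)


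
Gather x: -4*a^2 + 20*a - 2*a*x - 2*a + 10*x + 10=-4*a^2 + 18*a + x*(10 - 2*a) + 10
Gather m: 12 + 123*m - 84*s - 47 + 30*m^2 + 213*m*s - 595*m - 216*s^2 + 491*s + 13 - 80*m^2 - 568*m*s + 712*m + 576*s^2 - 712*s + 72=-50*m^2 + m*(240 - 355*s) + 360*s^2 - 305*s + 50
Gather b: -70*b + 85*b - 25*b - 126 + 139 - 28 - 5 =-10*b - 20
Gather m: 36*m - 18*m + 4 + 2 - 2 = 18*m + 4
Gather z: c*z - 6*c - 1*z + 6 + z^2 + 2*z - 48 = -6*c + z^2 + z*(c + 1) - 42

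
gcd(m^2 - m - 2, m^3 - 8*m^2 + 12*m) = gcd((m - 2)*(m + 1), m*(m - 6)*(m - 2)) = m - 2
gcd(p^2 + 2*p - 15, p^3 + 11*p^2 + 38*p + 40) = p + 5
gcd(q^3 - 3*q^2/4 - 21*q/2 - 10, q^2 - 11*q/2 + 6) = q - 4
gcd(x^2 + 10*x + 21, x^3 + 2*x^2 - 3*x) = x + 3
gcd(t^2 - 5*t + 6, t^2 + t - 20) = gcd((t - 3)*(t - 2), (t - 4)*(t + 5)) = 1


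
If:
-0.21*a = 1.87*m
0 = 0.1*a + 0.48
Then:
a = -4.80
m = 0.54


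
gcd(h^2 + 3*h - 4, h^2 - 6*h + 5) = h - 1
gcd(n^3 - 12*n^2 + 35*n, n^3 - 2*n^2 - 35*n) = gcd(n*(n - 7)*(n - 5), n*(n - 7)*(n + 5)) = n^2 - 7*n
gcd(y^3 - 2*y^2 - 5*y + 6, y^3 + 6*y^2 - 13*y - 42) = y^2 - y - 6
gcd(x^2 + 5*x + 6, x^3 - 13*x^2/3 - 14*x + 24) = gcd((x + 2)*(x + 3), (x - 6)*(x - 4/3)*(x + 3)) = x + 3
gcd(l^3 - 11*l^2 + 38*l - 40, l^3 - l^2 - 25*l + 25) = l - 5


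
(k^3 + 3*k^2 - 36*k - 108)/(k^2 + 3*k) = k - 36/k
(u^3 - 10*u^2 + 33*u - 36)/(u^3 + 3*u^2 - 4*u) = (u^3 - 10*u^2 + 33*u - 36)/(u*(u^2 + 3*u - 4))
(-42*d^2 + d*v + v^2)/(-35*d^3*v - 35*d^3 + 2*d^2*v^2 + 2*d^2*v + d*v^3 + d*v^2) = (-6*d + v)/(d*(-5*d*v - 5*d + v^2 + v))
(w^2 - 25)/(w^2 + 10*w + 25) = (w - 5)/(w + 5)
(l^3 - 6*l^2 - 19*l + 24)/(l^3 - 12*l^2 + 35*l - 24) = (l + 3)/(l - 3)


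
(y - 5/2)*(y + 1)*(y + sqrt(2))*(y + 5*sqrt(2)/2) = y^4 - 3*y^3/2 + 7*sqrt(2)*y^3/2 - 21*sqrt(2)*y^2/4 + 5*y^2/2 - 35*sqrt(2)*y/4 - 15*y/2 - 25/2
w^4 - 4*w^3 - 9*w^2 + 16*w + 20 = (w - 5)*(w - 2)*(w + 1)*(w + 2)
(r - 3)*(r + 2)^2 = r^3 + r^2 - 8*r - 12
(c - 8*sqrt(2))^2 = c^2 - 16*sqrt(2)*c + 128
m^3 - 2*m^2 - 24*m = m*(m - 6)*(m + 4)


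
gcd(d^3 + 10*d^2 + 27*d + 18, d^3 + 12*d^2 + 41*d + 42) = d + 3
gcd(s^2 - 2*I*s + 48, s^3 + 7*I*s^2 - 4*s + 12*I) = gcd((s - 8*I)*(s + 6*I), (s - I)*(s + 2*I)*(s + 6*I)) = s + 6*I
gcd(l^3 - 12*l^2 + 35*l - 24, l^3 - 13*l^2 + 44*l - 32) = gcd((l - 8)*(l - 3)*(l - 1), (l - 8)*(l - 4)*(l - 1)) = l^2 - 9*l + 8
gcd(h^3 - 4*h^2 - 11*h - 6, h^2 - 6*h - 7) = h + 1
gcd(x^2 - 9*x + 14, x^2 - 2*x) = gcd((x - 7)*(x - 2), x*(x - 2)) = x - 2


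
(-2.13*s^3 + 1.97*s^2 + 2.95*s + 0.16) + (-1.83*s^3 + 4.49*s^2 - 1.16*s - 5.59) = -3.96*s^3 + 6.46*s^2 + 1.79*s - 5.43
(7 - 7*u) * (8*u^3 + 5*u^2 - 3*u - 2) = -56*u^4 + 21*u^3 + 56*u^2 - 7*u - 14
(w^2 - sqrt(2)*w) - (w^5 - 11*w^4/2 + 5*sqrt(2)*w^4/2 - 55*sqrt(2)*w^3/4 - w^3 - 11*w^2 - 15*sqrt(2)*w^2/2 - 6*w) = -w^5 - 5*sqrt(2)*w^4/2 + 11*w^4/2 + w^3 + 55*sqrt(2)*w^3/4 + 15*sqrt(2)*w^2/2 + 12*w^2 - sqrt(2)*w + 6*w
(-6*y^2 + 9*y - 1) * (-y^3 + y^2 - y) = 6*y^5 - 15*y^4 + 16*y^3 - 10*y^2 + y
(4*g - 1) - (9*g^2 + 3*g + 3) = -9*g^2 + g - 4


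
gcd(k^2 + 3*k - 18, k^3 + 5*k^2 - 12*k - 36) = k^2 + 3*k - 18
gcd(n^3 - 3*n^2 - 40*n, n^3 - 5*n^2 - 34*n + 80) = n^2 - 3*n - 40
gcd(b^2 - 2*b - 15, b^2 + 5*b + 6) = b + 3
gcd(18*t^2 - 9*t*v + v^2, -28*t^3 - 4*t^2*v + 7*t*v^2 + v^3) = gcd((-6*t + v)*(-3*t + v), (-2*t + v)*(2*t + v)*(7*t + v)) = 1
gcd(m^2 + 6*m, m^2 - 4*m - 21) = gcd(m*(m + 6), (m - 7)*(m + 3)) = 1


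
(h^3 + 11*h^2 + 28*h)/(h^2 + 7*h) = h + 4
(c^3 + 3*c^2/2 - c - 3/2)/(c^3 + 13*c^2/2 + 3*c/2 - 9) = (c + 1)/(c + 6)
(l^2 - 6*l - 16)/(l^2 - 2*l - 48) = (l + 2)/(l + 6)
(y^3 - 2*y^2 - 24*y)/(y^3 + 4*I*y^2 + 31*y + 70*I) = y*(y^2 - 2*y - 24)/(y^3 + 4*I*y^2 + 31*y + 70*I)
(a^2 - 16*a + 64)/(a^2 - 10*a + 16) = (a - 8)/(a - 2)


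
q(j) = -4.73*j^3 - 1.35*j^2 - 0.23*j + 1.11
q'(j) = -14.19*j^2 - 2.7*j - 0.23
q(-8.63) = 2942.69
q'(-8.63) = -1033.76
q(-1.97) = 32.49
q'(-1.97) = -49.98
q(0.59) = -0.47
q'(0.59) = -6.76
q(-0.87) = 3.40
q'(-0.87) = -8.62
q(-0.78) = 2.71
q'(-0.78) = -6.76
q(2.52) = -83.74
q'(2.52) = -97.15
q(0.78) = -2.14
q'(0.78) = -10.97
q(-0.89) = 3.58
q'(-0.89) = -9.07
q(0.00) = 1.11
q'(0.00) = -0.23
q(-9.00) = 3342.00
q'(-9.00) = -1125.32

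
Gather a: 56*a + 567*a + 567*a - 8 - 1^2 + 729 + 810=1190*a + 1530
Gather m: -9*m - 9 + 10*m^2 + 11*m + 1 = 10*m^2 + 2*m - 8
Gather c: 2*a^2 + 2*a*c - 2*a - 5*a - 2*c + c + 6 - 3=2*a^2 - 7*a + c*(2*a - 1) + 3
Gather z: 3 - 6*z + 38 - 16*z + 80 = 121 - 22*z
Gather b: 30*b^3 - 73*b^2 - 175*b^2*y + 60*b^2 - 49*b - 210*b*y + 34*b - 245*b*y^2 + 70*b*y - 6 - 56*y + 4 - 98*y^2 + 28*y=30*b^3 + b^2*(-175*y - 13) + b*(-245*y^2 - 140*y - 15) - 98*y^2 - 28*y - 2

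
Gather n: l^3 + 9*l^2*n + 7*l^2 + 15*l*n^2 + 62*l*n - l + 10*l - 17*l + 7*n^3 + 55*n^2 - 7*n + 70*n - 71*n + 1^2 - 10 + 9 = l^3 + 7*l^2 - 8*l + 7*n^3 + n^2*(15*l + 55) + n*(9*l^2 + 62*l - 8)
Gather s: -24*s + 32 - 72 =-24*s - 40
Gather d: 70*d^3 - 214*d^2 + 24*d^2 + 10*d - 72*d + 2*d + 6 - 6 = 70*d^3 - 190*d^2 - 60*d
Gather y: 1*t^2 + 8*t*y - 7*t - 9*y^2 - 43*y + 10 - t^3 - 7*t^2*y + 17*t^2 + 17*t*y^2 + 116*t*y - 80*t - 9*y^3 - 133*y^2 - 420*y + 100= -t^3 + 18*t^2 - 87*t - 9*y^3 + y^2*(17*t - 142) + y*(-7*t^2 + 124*t - 463) + 110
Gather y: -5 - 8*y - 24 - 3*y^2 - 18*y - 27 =-3*y^2 - 26*y - 56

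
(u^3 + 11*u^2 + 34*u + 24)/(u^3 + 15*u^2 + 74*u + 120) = (u + 1)/(u + 5)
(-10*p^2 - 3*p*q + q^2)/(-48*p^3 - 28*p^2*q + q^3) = (5*p - q)/(24*p^2 + 2*p*q - q^2)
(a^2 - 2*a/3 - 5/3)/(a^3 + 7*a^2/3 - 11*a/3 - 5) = 1/(a + 3)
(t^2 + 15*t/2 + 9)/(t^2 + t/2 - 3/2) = (t + 6)/(t - 1)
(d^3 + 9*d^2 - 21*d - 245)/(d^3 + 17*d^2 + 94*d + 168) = (d^2 + 2*d - 35)/(d^2 + 10*d + 24)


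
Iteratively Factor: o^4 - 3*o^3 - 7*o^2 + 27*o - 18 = (o - 3)*(o^3 - 7*o + 6) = (o - 3)*(o + 3)*(o^2 - 3*o + 2) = (o - 3)*(o - 1)*(o + 3)*(o - 2)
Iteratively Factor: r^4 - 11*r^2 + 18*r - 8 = (r - 1)*(r^3 + r^2 - 10*r + 8) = (r - 1)^2*(r^2 + 2*r - 8) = (r - 2)*(r - 1)^2*(r + 4)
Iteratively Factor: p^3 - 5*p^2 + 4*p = (p)*(p^2 - 5*p + 4) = p*(p - 1)*(p - 4)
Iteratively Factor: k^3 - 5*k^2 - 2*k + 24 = (k + 2)*(k^2 - 7*k + 12) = (k - 4)*(k + 2)*(k - 3)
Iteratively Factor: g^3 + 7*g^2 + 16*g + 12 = (g + 3)*(g^2 + 4*g + 4) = (g + 2)*(g + 3)*(g + 2)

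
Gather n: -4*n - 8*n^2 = -8*n^2 - 4*n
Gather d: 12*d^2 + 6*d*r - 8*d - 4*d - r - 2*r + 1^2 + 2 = 12*d^2 + d*(6*r - 12) - 3*r + 3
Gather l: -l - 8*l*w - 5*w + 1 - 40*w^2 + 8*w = l*(-8*w - 1) - 40*w^2 + 3*w + 1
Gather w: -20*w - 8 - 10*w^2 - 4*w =-10*w^2 - 24*w - 8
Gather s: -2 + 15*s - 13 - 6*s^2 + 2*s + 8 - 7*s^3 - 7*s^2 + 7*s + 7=-7*s^3 - 13*s^2 + 24*s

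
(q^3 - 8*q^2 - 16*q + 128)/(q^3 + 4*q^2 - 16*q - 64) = (q - 8)/(q + 4)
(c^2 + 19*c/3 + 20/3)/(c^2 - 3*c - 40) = (c + 4/3)/(c - 8)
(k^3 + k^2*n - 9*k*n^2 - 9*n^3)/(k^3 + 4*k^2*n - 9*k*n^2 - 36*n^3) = (k + n)/(k + 4*n)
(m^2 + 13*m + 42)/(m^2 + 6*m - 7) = (m + 6)/(m - 1)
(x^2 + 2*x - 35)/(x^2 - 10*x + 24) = (x^2 + 2*x - 35)/(x^2 - 10*x + 24)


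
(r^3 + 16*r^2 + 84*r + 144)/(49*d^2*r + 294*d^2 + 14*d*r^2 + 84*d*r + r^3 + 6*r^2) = (r^2 + 10*r + 24)/(49*d^2 + 14*d*r + r^2)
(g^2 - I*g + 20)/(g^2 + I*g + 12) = (g - 5*I)/(g - 3*I)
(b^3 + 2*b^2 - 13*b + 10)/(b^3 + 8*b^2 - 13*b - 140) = (b^2 - 3*b + 2)/(b^2 + 3*b - 28)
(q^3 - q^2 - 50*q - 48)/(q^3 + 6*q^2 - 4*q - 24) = (q^2 - 7*q - 8)/(q^2 - 4)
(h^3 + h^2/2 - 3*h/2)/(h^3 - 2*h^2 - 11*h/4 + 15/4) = 2*h/(2*h - 5)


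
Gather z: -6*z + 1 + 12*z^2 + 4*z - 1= 12*z^2 - 2*z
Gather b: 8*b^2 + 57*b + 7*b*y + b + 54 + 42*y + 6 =8*b^2 + b*(7*y + 58) + 42*y + 60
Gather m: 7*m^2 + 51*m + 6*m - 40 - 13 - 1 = 7*m^2 + 57*m - 54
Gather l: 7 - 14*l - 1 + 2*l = 6 - 12*l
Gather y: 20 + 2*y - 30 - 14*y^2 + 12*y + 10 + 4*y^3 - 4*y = 4*y^3 - 14*y^2 + 10*y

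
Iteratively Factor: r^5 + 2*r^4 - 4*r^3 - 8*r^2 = (r)*(r^4 + 2*r^3 - 4*r^2 - 8*r) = r*(r - 2)*(r^3 + 4*r^2 + 4*r) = r^2*(r - 2)*(r^2 + 4*r + 4) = r^2*(r - 2)*(r + 2)*(r + 2)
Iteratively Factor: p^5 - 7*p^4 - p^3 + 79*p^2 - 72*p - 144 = (p + 1)*(p^4 - 8*p^3 + 7*p^2 + 72*p - 144) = (p - 4)*(p + 1)*(p^3 - 4*p^2 - 9*p + 36) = (p - 4)*(p + 1)*(p + 3)*(p^2 - 7*p + 12) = (p - 4)*(p - 3)*(p + 1)*(p + 3)*(p - 4)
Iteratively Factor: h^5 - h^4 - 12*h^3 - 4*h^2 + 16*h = (h + 2)*(h^4 - 3*h^3 - 6*h^2 + 8*h) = (h - 1)*(h + 2)*(h^3 - 2*h^2 - 8*h) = (h - 1)*(h + 2)^2*(h^2 - 4*h) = (h - 4)*(h - 1)*(h + 2)^2*(h)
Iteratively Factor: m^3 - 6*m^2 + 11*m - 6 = (m - 2)*(m^2 - 4*m + 3) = (m - 3)*(m - 2)*(m - 1)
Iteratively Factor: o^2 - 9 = (o - 3)*(o + 3)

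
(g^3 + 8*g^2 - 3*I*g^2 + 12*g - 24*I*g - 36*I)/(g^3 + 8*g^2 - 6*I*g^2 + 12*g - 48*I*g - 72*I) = (g - 3*I)/(g - 6*I)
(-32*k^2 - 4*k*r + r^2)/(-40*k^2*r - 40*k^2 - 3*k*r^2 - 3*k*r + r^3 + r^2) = (4*k + r)/(5*k*r + 5*k + r^2 + r)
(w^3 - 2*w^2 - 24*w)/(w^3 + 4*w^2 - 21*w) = (w^2 - 2*w - 24)/(w^2 + 4*w - 21)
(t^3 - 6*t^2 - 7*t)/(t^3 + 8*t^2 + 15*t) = (t^2 - 6*t - 7)/(t^2 + 8*t + 15)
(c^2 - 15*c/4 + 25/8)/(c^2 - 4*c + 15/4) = (4*c - 5)/(2*(2*c - 3))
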